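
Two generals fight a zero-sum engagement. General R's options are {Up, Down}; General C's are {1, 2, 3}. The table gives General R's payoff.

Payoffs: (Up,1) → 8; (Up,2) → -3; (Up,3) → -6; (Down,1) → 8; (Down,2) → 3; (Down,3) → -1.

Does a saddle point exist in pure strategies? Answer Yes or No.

Yes

Row minima: Up → -6, Down → -1; maximin = -1.
Column maxima: 1 → 8, 2 → 3, 3 → -1; minimax = -1.
maximin = minimax = -1, so a saddle point exists.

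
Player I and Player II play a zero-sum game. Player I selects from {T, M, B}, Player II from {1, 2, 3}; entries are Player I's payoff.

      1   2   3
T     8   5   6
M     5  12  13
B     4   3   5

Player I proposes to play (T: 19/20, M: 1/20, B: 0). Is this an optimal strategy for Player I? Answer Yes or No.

No

Against 1 this mix gives (19/20)·8 + (1/20)·5 = 157/20.
Against 2 this mix gives (19/20)·5 + (1/20)·12 = 107/20.
Against 3 this mix gives (19/20)·6 + (1/20)·13 = 127/20.
Player II will play 2, holding Player I to 107/20. Shifting weight toward the row that does better against 2 would raise this floor (the equalizing mix achieves 71/10 against both 2 and 1), so the proposed strategy is not optimal.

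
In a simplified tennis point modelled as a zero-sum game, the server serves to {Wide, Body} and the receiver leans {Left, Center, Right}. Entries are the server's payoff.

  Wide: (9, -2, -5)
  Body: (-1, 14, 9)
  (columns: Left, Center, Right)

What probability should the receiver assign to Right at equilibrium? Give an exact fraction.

Row minima: Wide → -5, Body → -1; maximin = -1.
Column maxima: Left → 9, Center → 14, Right → 9; minimax = 9.
-1 ≠ 9, so there is no saddle point; optimal play is mixed.
Center is strictly dominated by Right (it gives the server strictly more in every row), so the receiver never plays it.
On the remaining 2×2 (Wide, Body vs Left, Right):
Let the server play Wide with probability p. Expected payoff against Left: 9p + (-1)(1−p) = 10p − 1; against Right: (-5)p + 9(1−p) = −14p + 9.
Setting these equal: 10p − 1 = −14p + 9 ⇒ 24p = 10 ⇒ p = 5/12, and the value is (10)·(5/12) − 1 = 19/6.
For the receiver: with q = P(Left), equating Wide's and Body's payoffs gives 14q − 5 = −10q + 9 ⇒ q = 7/12.

5/12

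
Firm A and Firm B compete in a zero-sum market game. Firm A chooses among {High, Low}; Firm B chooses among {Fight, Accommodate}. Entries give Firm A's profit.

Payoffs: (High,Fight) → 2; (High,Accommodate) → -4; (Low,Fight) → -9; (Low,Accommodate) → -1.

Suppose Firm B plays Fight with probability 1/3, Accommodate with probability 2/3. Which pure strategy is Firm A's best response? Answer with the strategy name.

High

Expected payoff of High: (1/3)·2 + (2/3)·(-4) = -2.
Expected payoff of Low: (1/3)·(-9) + (2/3)·(-1) = -11/3.
The largest is -2, so Firm A's best response is High.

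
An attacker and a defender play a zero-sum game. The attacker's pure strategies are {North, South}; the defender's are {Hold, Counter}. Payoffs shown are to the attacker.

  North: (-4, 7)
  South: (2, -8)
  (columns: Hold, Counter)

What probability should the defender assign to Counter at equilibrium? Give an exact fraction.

Row minima: North → -4, South → -8; maximin = -4.
Column maxima: Hold → 2, Counter → 7; minimax = 2.
-4 ≠ 2, so there is no saddle point; optimal play is mixed.
Let the attacker play North with probability p. Expected payoff against Hold: (-4)p + 2(1−p) = −6p + 2; against Counter: 7p + (-8)(1−p) = 15p − 8.
Setting these equal: −6p + 2 = 15p − 8 ⇒ −21p = -10 ⇒ p = 10/21, and the value is (-6)·(10/21) + 2 = -6/7.
For the defender: with q = P(Hold), equating North's and South's payoffs gives −11q + 7 = 10q − 8 ⇒ q = 5/7.

2/7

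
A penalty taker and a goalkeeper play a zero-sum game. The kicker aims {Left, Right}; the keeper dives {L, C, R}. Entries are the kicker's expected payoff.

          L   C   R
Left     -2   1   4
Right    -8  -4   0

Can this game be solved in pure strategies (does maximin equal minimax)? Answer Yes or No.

Row minima: Left → -2, Right → -8; maximin = -2.
Column maxima: L → -2, C → 1, R → 4; minimax = -2.
maximin = minimax = -2, so a saddle point exists.

Yes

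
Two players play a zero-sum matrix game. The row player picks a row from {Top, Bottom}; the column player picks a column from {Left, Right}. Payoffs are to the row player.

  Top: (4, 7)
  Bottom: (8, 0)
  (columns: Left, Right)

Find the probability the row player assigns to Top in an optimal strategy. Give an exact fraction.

8/11

Row minima: Top → 4, Bottom → 0; maximin = 4.
Column maxima: Left → 8, Right → 7; minimax = 7.
4 ≠ 7, so there is no saddle point; optimal play is mixed.
Let the row player play Top with probability p. Expected payoff against Left: 4p + 8(1−p) = −4p + 8; against Right: 7p + 0(1−p) = 7p.
Setting these equal: −4p + 8 = 7p ⇒ −11p = -8 ⇒ p = 8/11, and the value is (-4)·(8/11) + 8 = 56/11.
For the column player: with q = P(Left), equating Top's and Bottom's payoffs gives −3q + 7 = 8q ⇒ q = 7/11.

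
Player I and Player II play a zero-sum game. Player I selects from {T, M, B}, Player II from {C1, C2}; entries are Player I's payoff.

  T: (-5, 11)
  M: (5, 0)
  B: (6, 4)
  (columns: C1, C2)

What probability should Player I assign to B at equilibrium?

Row minima: T → -5, M → 0, B → 4; maximin = 4.
Column maxima: C1 → 6, C2 → 11; minimax = 6.
4 ≠ 6, so there is no saddle point; optimal play is mixed.
M is strictly dominated by B, so Player I never plays it.
On the remaining 2×2 (T, B vs C1, C2):
Let Player I play T with probability p. Expected payoff against C1: (-5)p + 6(1−p) = −11p + 6; against C2: 11p + 4(1−p) = 7p + 4.
Setting these equal: −11p + 6 = 7p + 4 ⇒ −18p = -2 ⇒ p = 1/9, and the value is (-11)·(1/9) + 6 = 43/9.
For Player II: with q = P(C1), equating T's and B's payoffs gives −16q + 11 = 2q + 4 ⇒ q = 7/18.

8/9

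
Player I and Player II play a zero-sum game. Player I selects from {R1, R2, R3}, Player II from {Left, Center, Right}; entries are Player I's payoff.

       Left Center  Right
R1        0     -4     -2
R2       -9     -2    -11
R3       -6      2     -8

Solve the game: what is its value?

-3

Row minima: R1 → -4, R2 → -11, R3 → -8; maximin = -4.
Column maxima: Left → 0, Center → 2, Right → -2; minimax = -2.
-4 ≠ -2, so there is no saddle point; optimal play is mixed.
R2 is strictly dominated by R3, so Player I never plays it.
Left is strictly dominated by Right (it gives Player I strictly more in every row), so Player II never plays it.
On the remaining 2×2 (R1, R3 vs Center, Right):
Let Player I play R1 with probability p. Expected payoff against Center: (-4)p + 2(1−p) = −6p + 2; against Right: (-2)p + (-8)(1−p) = 6p − 8.
Setting these equal: −6p + 2 = 6p − 8 ⇒ −12p = -10 ⇒ p = 5/6, and the value is (-6)·(5/6) + 2 = -3.
For Player II: with q = P(Center), equating R1's and R3's payoffs gives −2q − 2 = 10q − 8 ⇒ q = 1/2.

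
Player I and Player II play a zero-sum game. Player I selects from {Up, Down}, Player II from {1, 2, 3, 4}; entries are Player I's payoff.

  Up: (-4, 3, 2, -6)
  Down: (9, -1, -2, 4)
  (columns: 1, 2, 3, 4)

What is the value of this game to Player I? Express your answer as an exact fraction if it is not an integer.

Row minima: Up → -6, Down → -2; maximin = -2.
Column maxima: 1 → 9, 2 → 3, 3 → 2, 4 → 4; minimax = 2.
-2 ≠ 2, so there is no saddle point; optimal play is mixed.
1 is strictly dominated by 4 (it gives Player I strictly more in every row), so Player II never plays it.
2 is strictly dominated by 3 (it gives Player I strictly more in every row), so Player II never plays it.
On the remaining 2×2 (Up, Down vs 3, 4):
Let Player I play Up with probability p. Expected payoff against 3: 2p + (-2)(1−p) = 4p − 2; against 4: (-6)p + 4(1−p) = −10p + 4.
Setting these equal: 4p − 2 = −10p + 4 ⇒ 14p = 6 ⇒ p = 3/7, and the value is (4)·(3/7) − 2 = -2/7.
For Player II: with q = P(3), equating Up's and Down's payoffs gives 8q − 6 = −6q + 4 ⇒ q = 5/7.

-2/7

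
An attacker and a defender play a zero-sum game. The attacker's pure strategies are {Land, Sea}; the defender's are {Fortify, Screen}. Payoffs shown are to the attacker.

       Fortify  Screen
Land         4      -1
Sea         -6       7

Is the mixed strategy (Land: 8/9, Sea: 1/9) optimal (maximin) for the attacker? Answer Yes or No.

No

Against Fortify this mix gives (8/9)·4 + (1/9)·(-6) = 26/9.
Against Screen this mix gives (8/9)·(-1) + (1/9)·7 = -1/9.
The defender will play Screen, holding the attacker to -1/9. Shifting weight toward the row that does better against Screen would raise this floor (the equalizing mix achieves 11/9 against both Screen and Fortify), so the proposed strategy is not optimal.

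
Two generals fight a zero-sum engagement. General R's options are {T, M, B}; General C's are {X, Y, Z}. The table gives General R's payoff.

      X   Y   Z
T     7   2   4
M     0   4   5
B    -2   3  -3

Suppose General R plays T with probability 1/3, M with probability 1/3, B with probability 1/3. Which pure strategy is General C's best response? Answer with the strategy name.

X

If General C plays X, General R's expected payoff is (1/3)·7 + (1/3)·0 + (1/3)·(-2) = 5/3.
If General C plays Y, General R's expected payoff is (1/3)·2 + (1/3)·4 + (1/3)·3 = 3.
If General C plays Z, General R's expected payoff is (1/3)·4 + (1/3)·5 + (1/3)·(-3) = 2.
General C minimizes General R's payoff; the smallest is 5/3, so the best response is X.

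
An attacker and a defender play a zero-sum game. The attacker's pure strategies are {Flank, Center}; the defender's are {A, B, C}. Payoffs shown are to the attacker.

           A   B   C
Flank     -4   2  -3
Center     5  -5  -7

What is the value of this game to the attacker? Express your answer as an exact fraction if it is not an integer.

-43/13

Row minima: Flank → -4, Center → -7; maximin = -4.
Column maxima: A → 5, B → 2, C → -3; minimax = -3.
-4 ≠ -3, so there is no saddle point; optimal play is mixed.
B is strictly dominated by C (it gives the attacker strictly more in every row), so the defender never plays it.
On the remaining 2×2 (Flank, Center vs A, C):
Let the attacker play Flank with probability p. Expected payoff against A: (-4)p + 5(1−p) = −9p + 5; against C: (-3)p + (-7)(1−p) = 4p − 7.
Setting these equal: −9p + 5 = 4p − 7 ⇒ −13p = -12 ⇒ p = 12/13, and the value is (-9)·(12/13) + 5 = -43/13.
For the defender: with q = P(A), equating Flank's and Center's payoffs gives −q − 3 = 12q − 7 ⇒ q = 4/13.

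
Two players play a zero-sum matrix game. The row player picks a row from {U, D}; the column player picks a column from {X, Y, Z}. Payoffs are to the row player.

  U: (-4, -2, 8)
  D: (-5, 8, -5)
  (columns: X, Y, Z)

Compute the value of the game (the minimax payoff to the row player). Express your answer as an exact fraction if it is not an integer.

Row minima: U → -4, D → -5; maximin = -4.
Column maxima: X → -4, Y → 8, Z → 8; minimax = -4.
Since maximin = minimax = -4, there is a saddle point and the value is -4.

-4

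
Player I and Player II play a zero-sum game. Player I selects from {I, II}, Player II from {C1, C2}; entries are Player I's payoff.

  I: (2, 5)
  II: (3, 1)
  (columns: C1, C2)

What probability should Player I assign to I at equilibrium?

2/5

Row minima: I → 2, II → 1; maximin = 2.
Column maxima: C1 → 3, C2 → 5; minimax = 3.
2 ≠ 3, so there is no saddle point; optimal play is mixed.
Let Player I play I with probability p. Expected payoff against C1: 2p + 3(1−p) = −p + 3; against C2: 5p + 1(1−p) = 4p + 1.
Setting these equal: −p + 3 = 4p + 1 ⇒ −5p = -2 ⇒ p = 2/5, and the value is (-1)·(2/5) + 3 = 13/5.
For Player II: with q = P(C1), equating I's and II's payoffs gives −3q + 5 = 2q + 1 ⇒ q = 4/5.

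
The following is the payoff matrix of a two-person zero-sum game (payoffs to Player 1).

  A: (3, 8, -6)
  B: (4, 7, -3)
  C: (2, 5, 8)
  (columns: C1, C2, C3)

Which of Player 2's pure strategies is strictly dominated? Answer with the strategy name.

C2

C1 holds Player 1's payoff strictly below C2 in every row: 3 < 8, 4 < 7, 2 < 5.
So C2 is strictly dominated for Player 2.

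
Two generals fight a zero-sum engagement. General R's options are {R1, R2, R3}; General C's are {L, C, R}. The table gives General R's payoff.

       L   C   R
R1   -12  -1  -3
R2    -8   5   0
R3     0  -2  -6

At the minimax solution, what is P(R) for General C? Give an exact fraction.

Row minima: R1 → -12, R2 → -8, R3 → -6; maximin = -6.
Column maxima: L → 0, C → 5, R → 0; minimax = 0.
-6 ≠ 0, so there is no saddle point; optimal play is mixed.
R1 is strictly dominated by R2, so General R never plays it.
C is strictly dominated by R (it gives General R strictly more in every row), so General C never plays it.
On the remaining 2×2 (R2, R3 vs L, R):
Let General R play R2 with probability p. Expected payoff against L: (-8)p + 0(1−p) = −8p; against R: 0p + (-6)(1−p) = 6p − 6.
Setting these equal: −8p = 6p − 6 ⇒ −14p = -6 ⇒ p = 3/7, and the value is (-8)·(3/7) = -24/7.
For General C: with q = P(L), equating R2's and R3's payoffs gives −8q = 6q − 6 ⇒ q = 3/7.

4/7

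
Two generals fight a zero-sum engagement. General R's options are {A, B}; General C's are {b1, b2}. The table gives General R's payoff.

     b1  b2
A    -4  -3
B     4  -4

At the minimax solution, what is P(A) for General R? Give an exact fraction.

8/9

Row minima: A → -4, B → -4; maximin = -4.
Column maxima: b1 → 4, b2 → -3; minimax = -3.
-4 ≠ -3, so there is no saddle point; optimal play is mixed.
Let General R play A with probability p. Expected payoff against b1: (-4)p + 4(1−p) = −8p + 4; against b2: (-3)p + (-4)(1−p) = p − 4.
Setting these equal: −8p + 4 = p − 4 ⇒ −9p = -8 ⇒ p = 8/9, and the value is (-8)·(8/9) + 4 = -28/9.
For General C: with q = P(b1), equating A's and B's payoffs gives −q − 3 = 8q − 4 ⇒ q = 1/9.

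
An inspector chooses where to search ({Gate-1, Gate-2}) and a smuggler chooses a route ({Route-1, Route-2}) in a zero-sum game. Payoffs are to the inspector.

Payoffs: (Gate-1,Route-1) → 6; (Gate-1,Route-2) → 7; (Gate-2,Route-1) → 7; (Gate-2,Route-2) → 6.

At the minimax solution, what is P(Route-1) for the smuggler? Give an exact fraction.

1/2

Row minima: Gate-1 → 6, Gate-2 → 6; maximin = 6.
Column maxima: Route-1 → 7, Route-2 → 7; minimax = 7.
6 ≠ 7, so there is no saddle point; optimal play is mixed.
Let the inspector play Gate-1 with probability p. Expected payoff against Route-1: 6p + 7(1−p) = −p + 7; against Route-2: 7p + 6(1−p) = p + 6.
Setting these equal: −p + 7 = p + 6 ⇒ −2p = -1 ⇒ p = 1/2, and the value is (-1)·(1/2) + 7 = 13/2.
For the smuggler: with q = P(Route-1), equating Gate-1's and Gate-2's payoffs gives −q + 7 = q + 6 ⇒ q = 1/2.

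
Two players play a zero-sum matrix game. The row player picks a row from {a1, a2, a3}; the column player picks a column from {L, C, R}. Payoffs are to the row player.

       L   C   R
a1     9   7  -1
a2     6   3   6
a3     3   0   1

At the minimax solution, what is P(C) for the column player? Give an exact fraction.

Row minima: a1 → -1, a2 → 3, a3 → 0; maximin = 3.
Column maxima: L → 9, C → 7, R → 6; minimax = 6.
3 ≠ 6, so there is no saddle point; optimal play is mixed.
a3 is strictly dominated by a2, so the row player never plays it.
L is strictly dominated by C (it gives the row player strictly more in every row), so the column player never plays it.
On the remaining 2×2 (a1, a2 vs C, R):
Let the row player play a1 with probability p. Expected payoff against C: 7p + 3(1−p) = 4p + 3; against R: (-1)p + 6(1−p) = −7p + 6.
Setting these equal: 4p + 3 = −7p + 6 ⇒ 11p = 3 ⇒ p = 3/11, and the value is (4)·(3/11) + 3 = 45/11.
For the column player: with q = P(C), equating a1's and a2's payoffs gives 8q − 1 = −3q + 6 ⇒ q = 7/11.

7/11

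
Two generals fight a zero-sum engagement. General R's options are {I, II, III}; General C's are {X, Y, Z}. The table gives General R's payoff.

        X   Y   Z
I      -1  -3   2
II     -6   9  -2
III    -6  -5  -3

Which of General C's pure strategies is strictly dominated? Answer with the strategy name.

Z

X holds General R's payoff strictly below Z in every row: -1 < 2, -6 < -2, -6 < -3.
So Z is strictly dominated for General C.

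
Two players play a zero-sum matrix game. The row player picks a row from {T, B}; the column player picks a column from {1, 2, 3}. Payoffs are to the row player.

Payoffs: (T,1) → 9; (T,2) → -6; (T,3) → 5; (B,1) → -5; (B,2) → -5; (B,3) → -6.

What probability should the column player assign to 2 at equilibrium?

11/12

Row minima: T → -6, B → -6; maximin = -6.
Column maxima: 1 → 9, 2 → -5, 3 → 5; minimax = -5.
-6 ≠ -5, so there is no saddle point; optimal play is mixed.
1 is strictly dominated by 3 (it gives the row player strictly more in every row), so the column player never plays it.
On the remaining 2×2 (T, B vs 2, 3):
Let the row player play T with probability p. Expected payoff against 2: (-6)p + (-5)(1−p) = −p − 5; against 3: 5p + (-6)(1−p) = 11p − 6.
Setting these equal: −p − 5 = 11p − 6 ⇒ −12p = -1 ⇒ p = 1/12, and the value is (-1)·(1/12) − 5 = -61/12.
For the column player: with q = P(2), equating T's and B's payoffs gives −11q + 5 = q − 6 ⇒ q = 11/12.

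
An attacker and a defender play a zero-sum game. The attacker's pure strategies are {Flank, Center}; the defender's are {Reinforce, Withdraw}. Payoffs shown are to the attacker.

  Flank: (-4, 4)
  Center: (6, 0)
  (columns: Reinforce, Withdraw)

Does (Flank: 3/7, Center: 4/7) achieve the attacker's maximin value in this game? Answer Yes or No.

Against Reinforce this mix gives (3/7)·(-4) + (4/7)·6 = 12/7.
Against Withdraw this mix gives (3/7)·4 + (4/7)·0 = 12/7.
All of the defender's active replies (Reinforce, Withdraw) yield 12/7, and no column does worse for the attacker. The mix makes the defender indifferent and guarantees 12/7, so it is optimal.

Yes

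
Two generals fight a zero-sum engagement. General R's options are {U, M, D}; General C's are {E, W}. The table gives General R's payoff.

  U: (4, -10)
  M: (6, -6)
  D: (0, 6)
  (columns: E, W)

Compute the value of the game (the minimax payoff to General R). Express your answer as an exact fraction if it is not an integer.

Row minima: U → -10, M → -6, D → 0; maximin = 0.
Column maxima: E → 6, W → 6; minimax = 6.
0 ≠ 6, so there is no saddle point; optimal play is mixed.
U is strictly dominated by M, so General R never plays it.
On the remaining 2×2 (M, D vs E, W):
Let General R play M with probability p. Expected payoff against E: 6p + 0(1−p) = 6p; against W: (-6)p + 6(1−p) = −12p + 6.
Setting these equal: 6p = −12p + 6 ⇒ 18p = 6 ⇒ p = 1/3, and the value is (6)·(1/3) = 2.
For General C: with q = P(E), equating M's and D's payoffs gives 12q − 6 = −6q + 6 ⇒ q = 2/3.

2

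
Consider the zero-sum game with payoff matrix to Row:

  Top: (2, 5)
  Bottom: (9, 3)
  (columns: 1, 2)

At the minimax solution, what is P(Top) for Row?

2/3

Row minima: Top → 2, Bottom → 3; maximin = 3.
Column maxima: 1 → 9, 2 → 5; minimax = 5.
3 ≠ 5, so there is no saddle point; optimal play is mixed.
Let Row play Top with probability p. Expected payoff against 1: 2p + 9(1−p) = −7p + 9; against 2: 5p + 3(1−p) = 2p + 3.
Setting these equal: −7p + 9 = 2p + 3 ⇒ −9p = -6 ⇒ p = 2/3, and the value is (-7)·(2/3) + 9 = 13/3.
For Column: with q = P(1), equating Top's and Bottom's payoffs gives −3q + 5 = 6q + 3 ⇒ q = 2/9.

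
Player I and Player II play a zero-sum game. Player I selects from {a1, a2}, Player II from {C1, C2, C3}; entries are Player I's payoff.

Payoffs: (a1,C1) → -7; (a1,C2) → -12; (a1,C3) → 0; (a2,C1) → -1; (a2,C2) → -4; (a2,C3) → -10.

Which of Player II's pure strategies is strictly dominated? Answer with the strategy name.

C2 holds Player I's payoff strictly below C1 in every row: -12 < -7, -4 < -1.
So C1 is strictly dominated for Player II.

C1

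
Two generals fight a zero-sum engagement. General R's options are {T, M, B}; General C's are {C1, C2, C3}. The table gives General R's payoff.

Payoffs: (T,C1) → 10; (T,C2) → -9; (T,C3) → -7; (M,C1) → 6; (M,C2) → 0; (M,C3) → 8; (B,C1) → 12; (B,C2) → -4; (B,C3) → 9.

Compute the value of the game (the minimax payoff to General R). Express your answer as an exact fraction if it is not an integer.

Row minima: T → -9, M → 0, B → -4; maximin = 0.
Column maxima: C1 → 12, C2 → 0, C3 → 9; minimax = 0.
Since maximin = minimax = 0, there is a saddle point and the value is 0.

0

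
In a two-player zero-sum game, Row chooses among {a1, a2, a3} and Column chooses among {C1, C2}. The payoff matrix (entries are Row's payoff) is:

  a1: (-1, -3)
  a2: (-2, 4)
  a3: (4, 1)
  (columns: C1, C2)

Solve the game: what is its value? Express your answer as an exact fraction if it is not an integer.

2

Row minima: a1 → -3, a2 → -2, a3 → 1; maximin = 1.
Column maxima: C1 → 4, C2 → 4; minimax = 4.
1 ≠ 4, so there is no saddle point; optimal play is mixed.
a1 is strictly dominated by a3, so Row never plays it.
On the remaining 2×2 (a2, a3 vs C1, C2):
Let Row play a2 with probability p. Expected payoff against C1: (-2)p + 4(1−p) = −6p + 4; against C2: 4p + 1(1−p) = 3p + 1.
Setting these equal: −6p + 4 = 3p + 1 ⇒ −9p = -3 ⇒ p = 1/3, and the value is (-6)·(1/3) + 4 = 2.
For Column: with q = P(C1), equating a2's and a3's payoffs gives −6q + 4 = 3q + 1 ⇒ q = 1/3.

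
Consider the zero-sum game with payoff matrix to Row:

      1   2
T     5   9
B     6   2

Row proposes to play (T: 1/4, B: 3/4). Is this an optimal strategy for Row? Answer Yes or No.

No

Against 1 this mix gives (1/4)·5 + (3/4)·6 = 23/4.
Against 2 this mix gives (1/4)·9 + (3/4)·2 = 15/4.
Column will play 2, holding Row to 15/4. Shifting weight toward the row that does better against 2 would raise this floor (the equalizing mix achieves 11/2 against both 2 and 1), so the proposed strategy is not optimal.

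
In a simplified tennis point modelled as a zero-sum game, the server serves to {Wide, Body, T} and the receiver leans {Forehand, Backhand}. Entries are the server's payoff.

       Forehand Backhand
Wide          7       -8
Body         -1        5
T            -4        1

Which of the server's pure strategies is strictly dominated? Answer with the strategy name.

Body gives a strictly higher payoff than T against every column: -1 > -4, 5 > 1.
So T is strictly dominated and the server never plays it.

T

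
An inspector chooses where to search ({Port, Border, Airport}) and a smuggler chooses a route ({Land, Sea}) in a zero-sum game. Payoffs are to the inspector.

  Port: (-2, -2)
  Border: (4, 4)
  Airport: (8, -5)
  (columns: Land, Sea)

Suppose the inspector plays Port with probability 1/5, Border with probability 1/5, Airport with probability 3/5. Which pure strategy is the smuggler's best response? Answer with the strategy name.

Sea

If the smuggler plays Land, the inspector's expected payoff is (1/5)·(-2) + (1/5)·4 + (3/5)·8 = 26/5.
If the smuggler plays Sea, the inspector's expected payoff is (1/5)·(-2) + (1/5)·4 + (3/5)·(-5) = -13/5.
The smuggler minimizes the inspector's payoff; the smallest is -13/5, so the best response is Sea.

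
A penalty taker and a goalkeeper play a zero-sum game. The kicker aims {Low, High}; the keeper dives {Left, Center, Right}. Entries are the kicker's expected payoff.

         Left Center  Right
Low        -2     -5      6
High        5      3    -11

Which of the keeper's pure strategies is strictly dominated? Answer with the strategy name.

Left

Center holds the kicker's payoff strictly below Left in every row: -5 < -2, 3 < 5.
So Left is strictly dominated for the keeper.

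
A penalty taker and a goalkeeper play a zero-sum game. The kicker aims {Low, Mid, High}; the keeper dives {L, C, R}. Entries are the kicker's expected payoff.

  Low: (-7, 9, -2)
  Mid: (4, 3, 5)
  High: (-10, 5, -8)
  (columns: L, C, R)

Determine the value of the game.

57/17

Row minima: Low → -7, Mid → 3, High → -10; maximin = 3.
Column maxima: L → 4, C → 9, R → 5; minimax = 4.
3 ≠ 4, so there is no saddle point; optimal play is mixed.
High is strictly dominated by Low, so the kicker never plays it.
R is strictly dominated by L (it gives the kicker strictly more in every row), so the keeper never plays it.
On the remaining 2×2 (Low, Mid vs L, C):
Let the kicker play Low with probability p. Expected payoff against L: (-7)p + 4(1−p) = −11p + 4; against C: 9p + 3(1−p) = 6p + 3.
Setting these equal: −11p + 4 = 6p + 3 ⇒ −17p = -1 ⇒ p = 1/17, and the value is (-11)·(1/17) + 4 = 57/17.
For the keeper: with q = P(L), equating Low's and Mid's payoffs gives −16q + 9 = q + 3 ⇒ q = 6/17.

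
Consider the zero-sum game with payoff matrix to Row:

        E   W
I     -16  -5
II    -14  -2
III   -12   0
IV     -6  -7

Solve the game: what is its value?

Row minima: I → -16, II → -14, III → -12, IV → -7; maximin = -7.
Column maxima: E → -6, W → 0; minimax = -6.
-7 ≠ -6, so there is no saddle point; optimal play is mixed.
I is strictly dominated by II, so Row never plays it.
II is strictly dominated by III, so Row never plays it.
On the remaining 2×2 (III, IV vs E, W):
Let Row play III with probability p. Expected payoff against E: (-12)p + (-6)(1−p) = −6p − 6; against W: 0p + (-7)(1−p) = 7p − 7.
Setting these equal: −6p − 6 = 7p − 7 ⇒ −13p = -1 ⇒ p = 1/13, and the value is (-6)·(1/13) − 6 = -84/13.
For Column: with q = P(E), equating III's and IV's payoffs gives −12q = q − 7 ⇒ q = 7/13.

-84/13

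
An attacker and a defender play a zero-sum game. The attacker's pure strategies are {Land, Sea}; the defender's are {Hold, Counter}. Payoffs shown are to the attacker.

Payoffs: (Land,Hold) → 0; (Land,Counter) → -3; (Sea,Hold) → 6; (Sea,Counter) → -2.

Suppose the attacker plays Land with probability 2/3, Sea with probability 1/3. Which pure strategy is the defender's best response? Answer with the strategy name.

Counter

If the defender plays Hold, the attacker's expected payoff is (2/3)·0 + (1/3)·6 = 2.
If the defender plays Counter, the attacker's expected payoff is (2/3)·(-3) + (1/3)·(-2) = -8/3.
The defender minimizes the attacker's payoff; the smallest is -8/3, so the best response is Counter.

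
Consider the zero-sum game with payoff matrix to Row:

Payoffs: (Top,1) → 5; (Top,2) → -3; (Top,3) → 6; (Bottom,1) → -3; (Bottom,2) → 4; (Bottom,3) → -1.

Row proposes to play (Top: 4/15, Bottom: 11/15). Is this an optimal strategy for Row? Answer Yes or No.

Against 1 this mix gives (4/15)·5 + (11/15)·(-3) = -13/15.
Against 2 this mix gives (4/15)·(-3) + (11/15)·4 = 32/15.
Against 3 this mix gives (4/15)·6 + (11/15)·(-1) = 13/15.
Column will play 1, holding Row to -13/15. Shifting weight toward the row that does better against 1 would raise this floor (the equalizing mix achieves 11/15 against both 1 and 2), so the proposed strategy is not optimal.

No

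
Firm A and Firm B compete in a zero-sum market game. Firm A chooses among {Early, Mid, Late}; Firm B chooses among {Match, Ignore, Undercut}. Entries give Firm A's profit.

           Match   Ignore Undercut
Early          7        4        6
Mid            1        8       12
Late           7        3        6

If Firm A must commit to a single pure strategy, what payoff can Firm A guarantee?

Row minima: Early → 4, Mid → 1, Late → 3.
The best of these is 4.

4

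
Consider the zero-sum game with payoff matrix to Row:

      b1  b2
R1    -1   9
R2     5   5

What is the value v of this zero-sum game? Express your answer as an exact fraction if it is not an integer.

Row minima: R1 → -1, R2 → 5; maximin = 5.
Column maxima: b1 → 5, b2 → 9; minimax = 5.
Since maximin = minimax = 5, there is a saddle point and the value is 5.

5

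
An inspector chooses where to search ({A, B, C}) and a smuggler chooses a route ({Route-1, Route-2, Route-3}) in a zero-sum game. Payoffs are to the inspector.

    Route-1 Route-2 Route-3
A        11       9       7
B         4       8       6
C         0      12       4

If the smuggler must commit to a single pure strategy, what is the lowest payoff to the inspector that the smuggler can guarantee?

7

Column maxima: Route-1 → 11, Route-2 → 12, Route-3 → 7.
The smallest of these is 7.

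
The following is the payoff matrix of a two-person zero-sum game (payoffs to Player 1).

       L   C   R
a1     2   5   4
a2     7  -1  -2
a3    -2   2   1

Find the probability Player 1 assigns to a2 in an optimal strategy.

Row minima: a1 → 2, a2 → -2, a3 → -2; maximin = 2.
Column maxima: L → 7, C → 5, R → 4; minimax = 4.
2 ≠ 4, so there is no saddle point; optimal play is mixed.
a3 is strictly dominated by a1, so Player 1 never plays it.
C is strictly dominated by R (it gives Player 1 strictly more in every row), so Player 2 never plays it.
On the remaining 2×2 (a1, a2 vs L, R):
Let Player 1 play a1 with probability p. Expected payoff against L: 2p + 7(1−p) = −5p + 7; against R: 4p + (-2)(1−p) = 6p − 2.
Setting these equal: −5p + 7 = 6p − 2 ⇒ −11p = -9 ⇒ p = 9/11, and the value is (-5)·(9/11) + 7 = 32/11.
For Player 2: with q = P(L), equating a1's and a2's payoffs gives −2q + 4 = 9q − 2 ⇒ q = 6/11.

2/11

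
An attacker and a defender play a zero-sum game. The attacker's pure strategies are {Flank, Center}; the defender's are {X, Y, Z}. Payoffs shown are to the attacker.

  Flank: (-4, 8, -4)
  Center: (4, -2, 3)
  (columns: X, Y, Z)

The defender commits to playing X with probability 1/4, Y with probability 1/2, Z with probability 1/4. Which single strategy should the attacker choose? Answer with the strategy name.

Flank

Expected payoff of Flank: (1/4)·(-4) + (1/2)·8 + (1/4)·(-4) = 2.
Expected payoff of Center: (1/4)·4 + (1/2)·(-2) + (1/4)·3 = 3/4.
The largest is 2, so the attacker's best response is Flank.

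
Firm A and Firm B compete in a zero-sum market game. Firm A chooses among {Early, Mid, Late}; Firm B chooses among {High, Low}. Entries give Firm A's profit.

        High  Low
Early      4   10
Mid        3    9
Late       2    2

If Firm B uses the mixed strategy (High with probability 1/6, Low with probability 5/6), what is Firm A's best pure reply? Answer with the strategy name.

Early

Expected payoff of Early: (1/6)·4 + (5/6)·10 = 9.
Expected payoff of Mid: (1/6)·3 + (5/6)·9 = 8.
Expected payoff of Late: (1/6)·2 + (5/6)·2 = 2.
The largest is 9, so Firm A's best response is Early.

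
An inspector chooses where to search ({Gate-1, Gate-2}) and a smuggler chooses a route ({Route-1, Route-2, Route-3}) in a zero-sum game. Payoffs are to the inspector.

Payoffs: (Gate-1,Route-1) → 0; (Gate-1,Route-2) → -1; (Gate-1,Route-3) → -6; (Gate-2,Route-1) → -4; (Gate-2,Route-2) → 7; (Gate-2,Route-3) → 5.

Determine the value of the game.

-8/5

Row minima: Gate-1 → -6, Gate-2 → -4; maximin = -4.
Column maxima: Route-1 → 0, Route-2 → 7, Route-3 → 5; minimax = 0.
-4 ≠ 0, so there is no saddle point; optimal play is mixed.
Route-2 is strictly dominated by Route-3 (it gives the inspector strictly more in every row), so the smuggler never plays it.
On the remaining 2×2 (Gate-1, Gate-2 vs Route-1, Route-3):
Let the inspector play Gate-1 with probability p. Expected payoff against Route-1: 0p + (-4)(1−p) = 4p − 4; against Route-3: (-6)p + 5(1−p) = −11p + 5.
Setting these equal: 4p − 4 = −11p + 5 ⇒ 15p = 9 ⇒ p = 3/5, and the value is (4)·(3/5) − 4 = -8/5.
For the smuggler: with q = P(Route-1), equating Gate-1's and Gate-2's payoffs gives 6q − 6 = −9q + 5 ⇒ q = 11/15.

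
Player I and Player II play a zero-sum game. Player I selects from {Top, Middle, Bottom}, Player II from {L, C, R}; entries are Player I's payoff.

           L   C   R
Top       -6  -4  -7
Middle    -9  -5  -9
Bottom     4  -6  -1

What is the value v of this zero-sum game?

Row minima: Top → -7, Middle → -9, Bottom → -6; maximin = -6.
Column maxima: L → 4, C → -4, R → -1; minimax = -4.
-6 ≠ -4, so there is no saddle point; optimal play is mixed.
Middle is strictly dominated by Top, so Player I never plays it.
With Middle eliminated, L is strictly dominated by R (it gives Player I strictly more in every remaining row), so Player II never plays it.
On the remaining 2×2 (Top, Bottom vs C, R):
Let Player I play Top with probability p. Expected payoff against C: (-4)p + (-6)(1−p) = 2p − 6; against R: (-7)p + (-1)(1−p) = −6p − 1.
Setting these equal: 2p − 6 = −6p − 1 ⇒ 8p = 5 ⇒ p = 5/8, and the value is (2)·(5/8) − 6 = -19/4.
For Player II: with q = P(C), equating Top's and Bottom's payoffs gives 3q − 7 = −5q − 1 ⇒ q = 3/4.

-19/4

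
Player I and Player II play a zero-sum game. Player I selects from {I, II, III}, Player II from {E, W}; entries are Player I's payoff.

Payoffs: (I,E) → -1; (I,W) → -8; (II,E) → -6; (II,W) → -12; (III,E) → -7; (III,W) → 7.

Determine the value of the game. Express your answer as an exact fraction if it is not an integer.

-3

Row minima: I → -8, II → -12, III → -7; maximin = -7.
Column maxima: E → -1, W → 7; minimax = -1.
-7 ≠ -1, so there is no saddle point; optimal play is mixed.
II is strictly dominated by I, so Player I never plays it.
On the remaining 2×2 (I, III vs E, W):
Let Player I play I with probability p. Expected payoff against E: (-1)p + (-7)(1−p) = 6p − 7; against W: (-8)p + 7(1−p) = −15p + 7.
Setting these equal: 6p − 7 = −15p + 7 ⇒ 21p = 14 ⇒ p = 2/3, and the value is (6)·(2/3) − 7 = -3.
For Player II: with q = P(E), equating I's and III's payoffs gives 7q − 8 = −14q + 7 ⇒ q = 5/7.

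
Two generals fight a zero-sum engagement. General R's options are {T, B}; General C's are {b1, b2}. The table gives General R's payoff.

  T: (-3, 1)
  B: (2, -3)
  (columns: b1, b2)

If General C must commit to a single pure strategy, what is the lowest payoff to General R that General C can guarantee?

Column maxima: b1 → 2, b2 → 1.
The smallest of these is 1.

1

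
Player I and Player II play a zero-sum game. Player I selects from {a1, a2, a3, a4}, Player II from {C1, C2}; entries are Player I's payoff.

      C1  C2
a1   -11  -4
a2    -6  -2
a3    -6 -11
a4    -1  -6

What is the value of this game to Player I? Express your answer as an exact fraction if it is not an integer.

Row minima: a1 → -11, a2 → -6, a3 → -11, a4 → -6; maximin = -6.
Column maxima: C1 → -1, C2 → -2; minimax = -2.
-6 ≠ -2, so there is no saddle point; optimal play is mixed.
a1 is strictly dominated by a2, so Player I never plays it.
a3 is strictly dominated by a4, so Player I never plays it.
On the remaining 2×2 (a2, a4 vs C1, C2):
Let Player I play a2 with probability p. Expected payoff against C1: (-6)p + (-1)(1−p) = −5p − 1; against C2: (-2)p + (-6)(1−p) = 4p − 6.
Setting these equal: −5p − 1 = 4p − 6 ⇒ −9p = -5 ⇒ p = 5/9, and the value is (-5)·(5/9) − 1 = -34/9.
For Player II: with q = P(C1), equating a2's and a4's payoffs gives −4q − 2 = 5q − 6 ⇒ q = 4/9.

-34/9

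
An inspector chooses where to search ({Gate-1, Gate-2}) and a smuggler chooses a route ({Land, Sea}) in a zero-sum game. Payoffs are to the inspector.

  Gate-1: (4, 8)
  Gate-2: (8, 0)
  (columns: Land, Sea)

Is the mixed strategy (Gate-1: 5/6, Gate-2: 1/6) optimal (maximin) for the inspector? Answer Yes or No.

No

Against Land this mix gives (5/6)·4 + (1/6)·8 = 14/3.
Against Sea this mix gives (5/6)·8 + (1/6)·0 = 20/3.
The smuggler will play Land, holding the inspector to 14/3. Shifting weight toward the row that does better against Land would raise this floor (the equalizing mix achieves 16/3 against both Land and Sea), so the proposed strategy is not optimal.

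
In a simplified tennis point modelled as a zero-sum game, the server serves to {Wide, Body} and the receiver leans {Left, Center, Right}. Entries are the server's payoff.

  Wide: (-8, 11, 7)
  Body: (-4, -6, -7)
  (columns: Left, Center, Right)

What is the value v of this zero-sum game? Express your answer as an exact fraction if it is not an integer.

Row minima: Wide → -8, Body → -7; maximin = -7.
Column maxima: Left → -4, Center → 11, Right → 7; minimax = -4.
-7 ≠ -4, so there is no saddle point; optimal play is mixed.
Center is strictly dominated by Right (it gives the server strictly more in every row), so the receiver never plays it.
On the remaining 2×2 (Wide, Body vs Left, Right):
Let the server play Wide with probability p. Expected payoff against Left: (-8)p + (-4)(1−p) = −4p − 4; against Right: 7p + (-7)(1−p) = 14p − 7.
Setting these equal: −4p − 4 = 14p − 7 ⇒ −18p = -3 ⇒ p = 1/6, and the value is (-4)·(1/6) − 4 = -14/3.
For the receiver: with q = P(Left), equating Wide's and Body's payoffs gives −15q + 7 = 3q − 7 ⇒ q = 7/9.

-14/3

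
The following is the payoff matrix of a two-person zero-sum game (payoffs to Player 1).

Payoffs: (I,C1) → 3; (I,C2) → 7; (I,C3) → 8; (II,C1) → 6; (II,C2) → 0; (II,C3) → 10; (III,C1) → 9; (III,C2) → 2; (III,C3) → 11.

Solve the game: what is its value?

57/11

Row minima: I → 3, II → 0, III → 2; maximin = 3.
Column maxima: C1 → 9, C2 → 7, C3 → 11; minimax = 7.
3 ≠ 7, so there is no saddle point; optimal play is mixed.
II is strictly dominated by III, so Player 1 never plays it.
C3 is strictly dominated by C1 (it gives Player 1 strictly more in every row), so Player 2 never plays it.
On the remaining 2×2 (I, III vs C1, C2):
Let Player 1 play I with probability p. Expected payoff against C1: 3p + 9(1−p) = −6p + 9; against C2: 7p + 2(1−p) = 5p + 2.
Setting these equal: −6p + 9 = 5p + 2 ⇒ −11p = -7 ⇒ p = 7/11, and the value is (-6)·(7/11) + 9 = 57/11.
For Player 2: with q = P(C1), equating I's and III's payoffs gives −4q + 7 = 7q + 2 ⇒ q = 5/11.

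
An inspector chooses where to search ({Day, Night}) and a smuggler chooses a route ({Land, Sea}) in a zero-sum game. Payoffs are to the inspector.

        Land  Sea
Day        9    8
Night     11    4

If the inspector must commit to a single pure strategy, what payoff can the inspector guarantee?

Row minima: Day → 8, Night → 4.
The best of these is 8.

8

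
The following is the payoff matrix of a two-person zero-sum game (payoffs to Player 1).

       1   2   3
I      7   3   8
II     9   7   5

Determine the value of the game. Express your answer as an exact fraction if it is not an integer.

41/7

Row minima: I → 3, II → 5; maximin = 5.
Column maxima: 1 → 9, 2 → 7, 3 → 8; minimax = 7.
5 ≠ 7, so there is no saddle point; optimal play is mixed.
1 is strictly dominated by 2 (it gives Player 1 strictly more in every row), so Player 2 never plays it.
On the remaining 2×2 (I, II vs 2, 3):
Let Player 1 play I with probability p. Expected payoff against 2: 3p + 7(1−p) = −4p + 7; against 3: 8p + 5(1−p) = 3p + 5.
Setting these equal: −4p + 7 = 3p + 5 ⇒ −7p = -2 ⇒ p = 2/7, and the value is (-4)·(2/7) + 7 = 41/7.
For Player 2: with q = P(2), equating I's and II's payoffs gives −5q + 8 = 2q + 5 ⇒ q = 3/7.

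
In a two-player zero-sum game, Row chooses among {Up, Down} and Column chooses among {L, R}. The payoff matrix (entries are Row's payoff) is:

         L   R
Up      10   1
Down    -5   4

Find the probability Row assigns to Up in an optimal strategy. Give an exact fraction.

1/2

Row minima: Up → 1, Down → -5; maximin = 1.
Column maxima: L → 10, R → 4; minimax = 4.
1 ≠ 4, so there is no saddle point; optimal play is mixed.
Let Row play Up with probability p. Expected payoff against L: 10p + (-5)(1−p) = 15p − 5; against R: 1p + 4(1−p) = −3p + 4.
Setting these equal: 15p − 5 = −3p + 4 ⇒ 18p = 9 ⇒ p = 1/2, and the value is (15)·(1/2) − 5 = 5/2.
For Column: with q = P(L), equating Up's and Down's payoffs gives 9q + 1 = −9q + 4 ⇒ q = 1/6.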